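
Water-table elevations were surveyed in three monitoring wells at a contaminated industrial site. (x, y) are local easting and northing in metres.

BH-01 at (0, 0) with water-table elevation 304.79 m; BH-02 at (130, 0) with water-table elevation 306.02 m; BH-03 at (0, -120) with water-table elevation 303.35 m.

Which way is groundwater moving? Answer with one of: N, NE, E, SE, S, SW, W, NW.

SW

∂h/∂x = (306.02 − 304.79) / (130 − 0) = +0.009462
∂h/∂y = (303.35 − 304.79) / (-120 − 0) = +0.01200
Flow = −∇h = (-0.009462 east, -0.01200 north), which points southwest.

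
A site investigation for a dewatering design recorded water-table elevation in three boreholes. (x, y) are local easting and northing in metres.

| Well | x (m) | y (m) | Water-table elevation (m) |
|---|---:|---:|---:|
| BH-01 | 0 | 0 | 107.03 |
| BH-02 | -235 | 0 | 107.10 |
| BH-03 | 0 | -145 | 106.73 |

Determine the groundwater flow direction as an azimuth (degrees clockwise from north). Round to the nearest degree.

172°

∂h/∂x = (107.10 − 107.03) / (-235 − 0) = -0.0002979
∂h/∂y = (106.73 − 107.03) / (-145 − 0) = +0.002069
Flow direction (−∇h) has components (+0.0002979 E, -0.002069 N).
Azimuth = atan2(E, N) = atan2(+0.0002979, -0.002069) = 171.8° ≈ 172°.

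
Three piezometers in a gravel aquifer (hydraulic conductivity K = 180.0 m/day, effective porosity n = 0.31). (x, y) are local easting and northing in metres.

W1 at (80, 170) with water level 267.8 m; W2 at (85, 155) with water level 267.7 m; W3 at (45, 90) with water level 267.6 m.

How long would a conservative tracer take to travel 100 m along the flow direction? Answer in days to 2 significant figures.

24 days

Three-point gradient (reference W1): Δ to W2 = (5, -15, -0.1), Δ to W3 = (-35, -80, -0.2).
∂h/∂x = -0.005405, ∂h/∂y = +0.004865 (det = -925).
|∇h| = √(-0.005405² + 0.004865²) = 0.007272
Seepage velocity v = K·i/n = 180.0 × 0.007272 / 0.31 = 4.222 m/day.
t = 100 / 4.222 = 23.69 days.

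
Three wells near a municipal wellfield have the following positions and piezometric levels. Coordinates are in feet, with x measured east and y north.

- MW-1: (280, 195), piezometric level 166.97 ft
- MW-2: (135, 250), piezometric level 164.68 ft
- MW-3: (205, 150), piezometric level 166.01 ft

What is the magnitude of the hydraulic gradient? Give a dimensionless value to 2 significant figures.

0.015

Taking MW-1 as reference: MW-2−MW-1 = (-145, 55, -2.29); MW-3−MW-1 = (-75, -45, -0.96).
Determinant of the coordinate differences = (-145)·(-45) − (-75)·55 = 10650.
∂h/∂x = [(-2.29)·(-45) − (-0.96)·55] / 10650 = +0.01463
∂h/∂y = [(-145)·(-0.96) − (-75)·(-2.29)] / 10650 = -0.003056
|∇h| = √(0.01463² + -0.003056²) = 0.01495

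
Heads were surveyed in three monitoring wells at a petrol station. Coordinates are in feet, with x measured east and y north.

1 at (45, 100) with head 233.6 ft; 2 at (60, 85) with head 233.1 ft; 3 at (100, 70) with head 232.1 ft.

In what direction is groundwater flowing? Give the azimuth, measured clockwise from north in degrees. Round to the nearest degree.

Differences from 1: to 2 (Δx, Δy, Δh) = (15, -15, -0.5); to 3 = (55, -30, -1.5).
Determinant of the coordinate differences = 15·(-30) − 55·(-15) = 375.
∂h/∂x = [(-0.5)·(-30) − (-1.5)·(-15)] / 375 = -0.02000
∂h/∂y = [15·(-1.5) − 55·(-0.5)] / 375 = +0.01333
Flow direction (−∇h) has components (+0.02000 E, -0.01333 N).
Azimuth = atan2(E, N) = atan2(+0.02000, -0.01333) = 123.7° ≈ 124°.

124°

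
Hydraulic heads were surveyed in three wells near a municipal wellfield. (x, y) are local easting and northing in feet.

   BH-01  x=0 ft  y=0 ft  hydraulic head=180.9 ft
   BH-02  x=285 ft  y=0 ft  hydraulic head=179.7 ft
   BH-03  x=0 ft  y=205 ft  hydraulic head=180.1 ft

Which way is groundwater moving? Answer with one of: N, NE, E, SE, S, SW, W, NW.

NE

∂h/∂x = (179.7 − 180.9) / (285 − 0) = -0.004211
∂h/∂y = (180.1 − 180.9) / (205 − 0) = -0.003902
Flow = −∇h = (+0.004211 east, +0.003902 north), which points northeast.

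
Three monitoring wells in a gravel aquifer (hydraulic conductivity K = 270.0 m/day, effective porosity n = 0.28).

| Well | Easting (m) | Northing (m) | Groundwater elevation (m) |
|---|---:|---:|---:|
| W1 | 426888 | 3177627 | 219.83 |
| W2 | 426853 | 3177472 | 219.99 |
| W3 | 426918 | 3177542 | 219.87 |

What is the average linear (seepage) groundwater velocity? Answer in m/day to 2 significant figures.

With h = a·x + b·y + c and W1 as origin, the differences give:
  (-35)·a + (-155)·b = +0.16
  30·a + (-85)·b = +0.04
Eliminate b (×(-85) and ×(-155), subtract): 7625·a = -7.400 → a = ∂h/∂x = -0.0009705
Back-substitute: b = ∂h/∂y = -0.0008131.
|∇h| = √(-0.0009705² + -0.0008131²) = 0.001266
Seepage velocity v = K·i/n = 270.0 × 0.001266 / 0.28 = 1.221 m/day.

1.2 m/day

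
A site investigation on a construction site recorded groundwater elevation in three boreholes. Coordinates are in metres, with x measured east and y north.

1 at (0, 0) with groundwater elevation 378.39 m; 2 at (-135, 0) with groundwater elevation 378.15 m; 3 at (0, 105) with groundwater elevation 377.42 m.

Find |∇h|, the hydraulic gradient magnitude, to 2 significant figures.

0.0094

∂h/∂x = (378.15 − 378.39) / (-135 − 0) = +0.001778
∂h/∂y = (377.42 − 378.39) / (105 − 0) = -0.009238
|∇h| = √(0.001778² + -0.009238²) = 0.009408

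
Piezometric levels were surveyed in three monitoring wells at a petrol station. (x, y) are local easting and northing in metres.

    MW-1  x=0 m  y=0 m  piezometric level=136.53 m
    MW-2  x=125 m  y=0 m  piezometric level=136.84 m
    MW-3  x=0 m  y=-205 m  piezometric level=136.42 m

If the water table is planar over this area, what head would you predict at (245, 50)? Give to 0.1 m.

∂h/∂x = (136.84 − 136.53) / (125 − 0) = +0.002480
∂h/∂y = (136.42 − 136.53) / (-205 − 0) = +0.0005366
h(245, 50) = 136.53 + (+0.002480)·(245) + (+0.0005366)·(50) = 136.53 +0.608 +0.027 = 137.164 m.

137.2 m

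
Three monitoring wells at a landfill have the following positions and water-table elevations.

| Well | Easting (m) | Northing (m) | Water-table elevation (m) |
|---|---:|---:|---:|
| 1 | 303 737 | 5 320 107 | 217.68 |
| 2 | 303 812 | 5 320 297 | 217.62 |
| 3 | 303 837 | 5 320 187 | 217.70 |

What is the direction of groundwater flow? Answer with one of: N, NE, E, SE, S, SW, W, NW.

NW

Taking 1 as reference: 2−1 = (75, 190, -0.06); 3−1 = (100, 80, +0.02).
Solve a·Δx + b·Δy = Δh: det = 75·80 − 100·190 = -13000.
∂h/∂x = [(-0.06)·80 − (+0.02)·190] / -13000 = +0.0006615
∂h/∂y = [75·(+0.02) − 100·(-0.06)] / -13000 = -0.0005769
Flow = −∇h = (-0.0006615 east, +0.0005769 north), which points northwest.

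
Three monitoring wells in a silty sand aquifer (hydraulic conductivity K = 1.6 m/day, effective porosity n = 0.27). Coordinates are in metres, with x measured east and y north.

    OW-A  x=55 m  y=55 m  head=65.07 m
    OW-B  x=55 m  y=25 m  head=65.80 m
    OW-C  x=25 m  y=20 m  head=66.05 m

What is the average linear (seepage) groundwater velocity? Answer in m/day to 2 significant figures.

0.15 m/day

Taking OW-A as reference: OW-B−OW-A = (0, -30, +0.73); OW-C−OW-A = (-30, -35, +0.98).
Solve a·Δx + b·Δy = Δh: det = 0·(-35) − (-30)·(-30) = -900.
∂h/∂x = [(+0.73)·(-35) − (+0.98)·(-30)] / -900 = -0.004278
∂h/∂y = [0·(+0.98) − (-30)·(+0.73)] / -900 = -0.02433
|∇h| = √(-0.004278² + -0.02433²) = 0.0247
Seepage velocity v = K·i/n = 1.6 × 0.0247 / 0.27 = 0.1464 m/day.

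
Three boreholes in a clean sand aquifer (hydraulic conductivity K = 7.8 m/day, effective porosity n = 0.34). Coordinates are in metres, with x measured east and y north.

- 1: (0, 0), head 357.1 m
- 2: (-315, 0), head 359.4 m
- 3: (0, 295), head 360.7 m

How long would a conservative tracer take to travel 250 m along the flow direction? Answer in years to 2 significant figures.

∂h/∂x = (359.4 − 357.1) / (-315 − 0) = -0.007302
∂h/∂y = (360.7 − 357.1) / (295 − 0) = +0.01220
|∇h| = √(-0.007302² + 0.01220²) = 0.01422
Seepage velocity v = K·i/n = 7.8 × 0.01422 / 0.34 = 0.3262 m/day.
t = 250 / 0.3262 = 766.4 days = 2.1 years.

2.1 years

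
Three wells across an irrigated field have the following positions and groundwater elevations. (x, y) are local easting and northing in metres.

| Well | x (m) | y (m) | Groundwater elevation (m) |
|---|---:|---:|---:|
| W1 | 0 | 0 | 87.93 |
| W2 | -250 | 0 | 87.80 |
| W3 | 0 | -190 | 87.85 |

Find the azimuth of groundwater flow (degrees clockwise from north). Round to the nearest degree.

∂h/∂x = (87.80 − 87.93) / (-250 − 0) = +0.0005200
∂h/∂y = (87.85 − 87.93) / (-190 − 0) = +0.0004211
Flow direction (−∇h) has components (-0.0005200 E, -0.0004211 N).
Azimuth = atan2(E, N) = atan2(-0.0005200, -0.0004211) = 231.0° ≈ 231°.

231°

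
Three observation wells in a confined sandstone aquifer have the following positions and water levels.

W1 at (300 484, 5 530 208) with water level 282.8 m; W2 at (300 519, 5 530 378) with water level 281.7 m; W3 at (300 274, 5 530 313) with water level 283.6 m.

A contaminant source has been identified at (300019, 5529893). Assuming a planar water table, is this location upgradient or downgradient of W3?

With h = a·x + b·y + c and W1 as origin, the differences give:
  35·a + 170·b = -1.1
  (-210)·a + 105·b = +0.8
Eliminate b (×105 and ×170, subtract): 39375·a = -251.50 → a = ∂h/∂x = -0.006387
Back-substitute: b = ∂h/∂y = -0.005156.
Head at (300019, 5529893) = 282.8 + (-0.006387)·(-465) + (-0.005156)·(-315) = 287.39 m.
That is higher than the 283.6 m at W3, so the point is upgradient.

upgradient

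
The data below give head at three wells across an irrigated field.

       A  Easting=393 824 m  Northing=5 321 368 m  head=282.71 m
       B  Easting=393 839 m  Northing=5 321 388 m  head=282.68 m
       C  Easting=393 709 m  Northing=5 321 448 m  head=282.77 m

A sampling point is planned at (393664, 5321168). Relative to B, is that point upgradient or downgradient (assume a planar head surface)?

Taking A as reference: B−A = (15, 20, -0.03); C−A = (-115, 80, +0.06).
Solve a·Δx + b·Δy = Δh: det = 15·80 − (-115)·20 = 3500.
∂h/∂x = [(-0.03)·80 − (+0.06)·20] / 3500 = -0.001029
∂h/∂y = [15·(+0.06) − (-115)·(-0.03)] / 3500 = -0.0007286
Head at (393664, 5321168) = 282.71 + (-0.001029)·(-160) + (-0.0007286)·(-200) = 283.02 m.
That is higher than the 282.68 m at B, so the point is upgradient.

upgradient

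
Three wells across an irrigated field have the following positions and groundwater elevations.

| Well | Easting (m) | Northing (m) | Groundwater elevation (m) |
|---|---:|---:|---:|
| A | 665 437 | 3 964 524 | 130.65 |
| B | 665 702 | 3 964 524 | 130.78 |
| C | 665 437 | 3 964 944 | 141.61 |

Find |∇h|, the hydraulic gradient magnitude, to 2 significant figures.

∂h/∂x = (130.78 − 130.65) / (665702 − 665437) = +0.0004906
∂h/∂y = (141.61 − 130.65) / (3964944 − 3964524) = +0.02610
|∇h| = √(0.0004906² + 0.02610²) = 0.0261

0.026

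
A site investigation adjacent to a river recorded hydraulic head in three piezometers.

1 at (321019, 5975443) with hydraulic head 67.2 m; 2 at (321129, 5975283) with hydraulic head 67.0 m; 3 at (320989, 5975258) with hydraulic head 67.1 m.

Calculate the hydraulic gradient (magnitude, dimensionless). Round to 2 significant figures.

0.0011

With h = a·x + b·y + c and 1 as origin, the differences give:
  110·a + (-160)·b = -0.2
  (-30)·a + (-185)·b = -0.1
Eliminate b (×(-185) and ×(-160), subtract): -25150·a = 21.00 → a = ∂h/∂x = -0.0008350
Back-substitute: b = ∂h/∂y = +0.0006759.
|∇h| = √(-0.0008350² + 0.0006759²) = 0.001074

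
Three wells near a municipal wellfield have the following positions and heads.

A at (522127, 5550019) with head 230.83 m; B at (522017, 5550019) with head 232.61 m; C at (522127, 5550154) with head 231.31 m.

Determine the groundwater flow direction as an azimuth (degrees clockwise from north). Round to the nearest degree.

102°

∂h/∂x = (232.61 − 230.83) / (522017 − 522127) = -0.01618
∂h/∂y = (231.31 − 230.83) / (5550154 − 5550019) = +0.003556
Flow direction (−∇h) has components (+0.01618 E, -0.003556 N).
Azimuth = atan2(E, N) = atan2(+0.01618, -0.003556) = 102.4° ≈ 102°.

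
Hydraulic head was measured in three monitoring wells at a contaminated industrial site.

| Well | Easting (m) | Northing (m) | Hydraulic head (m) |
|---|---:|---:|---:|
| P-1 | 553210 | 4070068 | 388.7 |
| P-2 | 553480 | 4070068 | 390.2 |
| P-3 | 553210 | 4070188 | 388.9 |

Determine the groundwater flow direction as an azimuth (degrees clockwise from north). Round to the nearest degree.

∂h/∂x = (390.2 − 388.7) / (553480 − 553210) = +0.005556
∂h/∂y = (388.9 − 388.7) / (4070188 − 4070068) = +0.001667
Flow direction (−∇h) has components (-0.005556 E, -0.001667 N).
Azimuth = atan2(E, N) = atan2(-0.005556, -0.001667) = 253.3° ≈ 253°.

253°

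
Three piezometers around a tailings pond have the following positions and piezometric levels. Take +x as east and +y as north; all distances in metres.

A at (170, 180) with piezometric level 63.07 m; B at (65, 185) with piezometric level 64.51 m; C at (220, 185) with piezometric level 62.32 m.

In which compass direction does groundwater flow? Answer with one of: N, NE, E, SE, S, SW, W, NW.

NE

With h = a·x + b·y + c and A as origin, the differences give:
  (-105)·a + 5·b = +1.44
  50·a + 5·b = -0.75
Eliminate b (×5 and ×5, subtract): -775·a = 10.950 → a = ∂h/∂x = -0.01413
Back-substitute: b = ∂h/∂y = -0.008710.
Flow = −∇h = (+0.01413 east, +0.008710 north), which points northeast.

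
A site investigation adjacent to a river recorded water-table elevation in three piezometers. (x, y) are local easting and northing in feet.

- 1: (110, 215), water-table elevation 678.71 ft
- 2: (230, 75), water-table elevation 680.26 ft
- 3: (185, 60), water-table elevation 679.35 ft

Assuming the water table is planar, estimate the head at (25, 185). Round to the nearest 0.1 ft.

677.0 ft

With h = a·x + b·y + c and 1 as origin, the differences give:
  120·a + (-140)·b = +1.55
  75·a + (-155)·b = +0.64
Eliminate b (×(-155) and ×(-140), subtract): -8100·a = -150.650 → a = ∂h/∂x = +0.01860
Back-substitute: b = ∂h/∂y = +0.004870.
h(25, 185) = 678.71 + (+0.01860)·(-85) + (+0.004870)·(-30) = 678.71 -1.581 -0.146 = 676.983 ft.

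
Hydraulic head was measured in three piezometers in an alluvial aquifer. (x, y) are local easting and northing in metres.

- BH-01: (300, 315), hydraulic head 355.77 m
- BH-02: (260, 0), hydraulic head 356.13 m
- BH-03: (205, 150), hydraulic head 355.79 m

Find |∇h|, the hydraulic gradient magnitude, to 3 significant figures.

0.00269

With h = a·x + b·y + c and BH-01 as origin, the differences give:
  (-40)·a + (-315)·b = +0.36
  (-95)·a + (-165)·b = +0.02
Eliminate b (×(-165) and ×(-315), subtract): -23325·a = -53.100 → a = ∂h/∂x = +0.002277
Back-substitute: b = ∂h/∂y = -0.001432.
|∇h| = √(0.002277² + -0.001432²) = 0.00269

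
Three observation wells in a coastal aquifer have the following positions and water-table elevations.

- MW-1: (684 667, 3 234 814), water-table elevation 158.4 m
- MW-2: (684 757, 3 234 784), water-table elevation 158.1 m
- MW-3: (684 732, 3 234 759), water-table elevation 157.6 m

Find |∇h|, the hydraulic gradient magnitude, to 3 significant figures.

0.0177

Taking MW-1 as reference: MW-2−MW-1 = (90, -30, -0.3); MW-3−MW-1 = (65, -55, -0.8).
Determinant of the coordinate differences = 90·(-55) − 65·(-30) = -3000.
∂h/∂x = [(-0.3)·(-55) − (-0.8)·(-30)] / -3000 = +0.002500
∂h/∂y = [90·(-0.8) − 65·(-0.3)] / -3000 = +0.01750
|∇h| = √(0.002500² + 0.01750²) = 0.01768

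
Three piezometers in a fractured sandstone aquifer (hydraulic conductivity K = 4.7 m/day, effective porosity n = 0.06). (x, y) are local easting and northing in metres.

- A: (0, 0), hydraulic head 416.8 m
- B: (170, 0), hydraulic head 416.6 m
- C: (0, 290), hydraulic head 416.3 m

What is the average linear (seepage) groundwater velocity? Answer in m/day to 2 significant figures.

∂h/∂x = (416.6 − 416.8) / (170 − 0) = -0.001176
∂h/∂y = (416.3 − 416.8) / (290 − 0) = -0.001724
|∇h| = √(-0.001176² + -0.001724²) = 0.002087
Seepage velocity v = K·i/n = 4.7 × 0.002087 / 0.06 = 0.1635 m/day.

0.16 m/day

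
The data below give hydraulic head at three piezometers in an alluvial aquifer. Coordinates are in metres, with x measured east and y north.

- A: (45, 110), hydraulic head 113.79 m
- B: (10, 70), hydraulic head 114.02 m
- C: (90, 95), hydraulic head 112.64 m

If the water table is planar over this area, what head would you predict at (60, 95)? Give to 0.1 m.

113.3 m

Three-point gradient (reference A): Δ to B = (-35, -40, +0.23), Δ to C = (45, -15, -1.15).
∂h/∂x = -0.02127, ∂h/∂y = +0.01286 (det = 2325).
h(60, 95) = 113.79 + (-0.02127)·(15) + (+0.01286)·(-15) = 113.79 -0.319 -0.193 = 113.278 m.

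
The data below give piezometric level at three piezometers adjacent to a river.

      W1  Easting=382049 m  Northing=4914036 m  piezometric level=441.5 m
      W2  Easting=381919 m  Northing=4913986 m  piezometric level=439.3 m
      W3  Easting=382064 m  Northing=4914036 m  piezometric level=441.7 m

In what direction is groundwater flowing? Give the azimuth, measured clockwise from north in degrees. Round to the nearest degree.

Taking W1 as reference: W2−W1 = (-130, -50, -2.2); W3−W1 = (15, 0, +0.2).
Solve a·Δx + b·Δy = Δh: det = (-130)·0 − 15·(-50) = 750.
∂h/∂x = [(-2.2)·0 − (+0.2)·(-50)] / 750 = +0.01333
∂h/∂y = [(-130)·(+0.2) − 15·(-2.2)] / 750 = +0.009333
Flow direction (−∇h) has components (-0.01333 E, -0.009333 N).
Azimuth = atan2(E, N) = atan2(-0.01333, -0.009333) = 235.0° ≈ 235°.

235°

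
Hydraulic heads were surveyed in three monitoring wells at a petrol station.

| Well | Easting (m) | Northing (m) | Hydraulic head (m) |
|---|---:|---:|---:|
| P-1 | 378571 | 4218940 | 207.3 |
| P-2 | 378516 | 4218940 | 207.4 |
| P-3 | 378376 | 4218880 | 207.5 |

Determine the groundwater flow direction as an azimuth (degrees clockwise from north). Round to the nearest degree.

With h = a·x + b·y + c and P-1 as origin, the differences give:
  (-55)·a + 0·b = +0.1
  (-195)·a + (-60)·b = +0.2
Eliminate b (×(-60) and ×0, subtract): 3300·a = -6.00 → a = ∂h/∂x = -0.001818
Back-substitute: b = ∂h/∂y = +0.002576.
Flow direction (−∇h) has components (+0.001818 E, -0.002576 N).
Azimuth = atan2(E, N) = atan2(+0.001818, -0.002576) = 144.8° ≈ 145°.

145°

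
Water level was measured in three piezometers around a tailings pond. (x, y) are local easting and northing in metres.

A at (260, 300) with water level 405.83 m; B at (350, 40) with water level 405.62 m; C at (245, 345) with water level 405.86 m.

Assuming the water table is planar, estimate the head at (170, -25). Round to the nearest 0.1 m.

407.8 m

Taking A as reference: B−A = (90, -260, -0.21); C−A = (-15, 45, +0.03).
Determinant of the coordinate differences = 90·45 − (-15)·(-260) = 150.
∂h/∂x = [(-0.21)·45 − (+0.03)·(-260)] / 150 = -0.01100
∂h/∂y = [90·(+0.03) − (-15)·(-0.21)] / 150 = -0.003000
h(170, -25) = 405.83 + (-0.01100)·(-90) + (-0.003000)·(-325) = 405.83 +0.990 +0.975 = 407.795 m.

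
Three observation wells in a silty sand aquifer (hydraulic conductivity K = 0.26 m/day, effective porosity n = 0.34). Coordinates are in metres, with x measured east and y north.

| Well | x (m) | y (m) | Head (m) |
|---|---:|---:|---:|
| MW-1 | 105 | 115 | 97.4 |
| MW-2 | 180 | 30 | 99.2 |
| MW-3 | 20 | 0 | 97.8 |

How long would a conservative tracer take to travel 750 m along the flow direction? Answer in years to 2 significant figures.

With h = a·x + b·y + c and MW-1 as origin, the differences give:
  75·a + (-85)·b = +1.8
  (-85)·a + (-115)·b = +0.4
Eliminate b (×(-115) and ×(-85), subtract): -15850·a = -173.00 → a = ∂h/∂x = +0.01091
Back-substitute: b = ∂h/∂y = -0.01155.
|∇h| = √(0.01091² + -0.01155²) = 0.01589
Seepage velocity v = K·i/n = 0.26 × 0.01589 / 0.34 = 0.01215 m/day.
t = 750 / 0.01215 = 6.173e+04 days = 169 years.

170 years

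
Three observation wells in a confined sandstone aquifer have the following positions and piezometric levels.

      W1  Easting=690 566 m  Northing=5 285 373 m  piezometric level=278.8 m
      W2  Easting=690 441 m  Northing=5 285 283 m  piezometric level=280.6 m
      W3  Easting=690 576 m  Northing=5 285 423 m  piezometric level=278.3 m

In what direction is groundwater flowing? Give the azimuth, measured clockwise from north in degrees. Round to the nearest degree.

Three-point gradient (reference W1): Δ to W2 = (-125, -90, +1.8), Δ to W3 = (10, 50, -0.5).
∂h/∂x = -0.008411, ∂h/∂y = -0.008318 (det = -5350).
Flow direction (−∇h) has components (+0.008411 E, +0.008318 N).
Azimuth = atan2(E, N) = atan2(+0.008411, +0.008318) = 45.3° ≈ 045°.

045°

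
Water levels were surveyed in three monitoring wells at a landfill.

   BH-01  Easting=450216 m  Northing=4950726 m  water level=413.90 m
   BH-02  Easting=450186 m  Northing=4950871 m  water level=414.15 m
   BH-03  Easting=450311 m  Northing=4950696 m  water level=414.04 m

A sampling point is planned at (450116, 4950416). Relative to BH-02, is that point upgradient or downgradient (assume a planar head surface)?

downgradient

Taking BH-01 as reference: BH-02−BH-01 = (-30, 145, +0.25); BH-03−BH-01 = (95, -30, +0.14).
Solve a·Δx + b·Δy = Δh: det = (-30)·(-30) − 95·145 = -12875.
∂h/∂x = [(+0.25)·(-30) − (+0.14)·145] / -12875 = +0.002159
∂h/∂y = [(-30)·(+0.14) − 95·(+0.25)] / -12875 = +0.002171
Head at (450116, 4950416) = 413.90 + (+0.002159)·(-100) + (+0.002171)·(-310) = 413.01 m.
That is lower than the 414.15 m at BH-02, so the point is downgradient.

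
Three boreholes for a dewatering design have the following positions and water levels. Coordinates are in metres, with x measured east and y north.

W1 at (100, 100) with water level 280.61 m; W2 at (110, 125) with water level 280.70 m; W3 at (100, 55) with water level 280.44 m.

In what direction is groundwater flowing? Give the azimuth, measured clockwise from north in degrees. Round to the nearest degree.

With h = a·x + b·y + c and W1 as origin, the differences give:
  10·a + 25·b = +0.09
  0·a + (-45)·b = -0.17
Eliminate b (×(-45) and ×25, subtract): -450·a = 0.200 → a = ∂h/∂x = -0.0004444
Back-substitute: b = ∂h/∂y = +0.003778.
Flow direction (−∇h) has components (+0.0004444 E, -0.003778 N).
Azimuth = atan2(E, N) = atan2(+0.0004444, -0.003778) = 173.3° ≈ 173°.

173°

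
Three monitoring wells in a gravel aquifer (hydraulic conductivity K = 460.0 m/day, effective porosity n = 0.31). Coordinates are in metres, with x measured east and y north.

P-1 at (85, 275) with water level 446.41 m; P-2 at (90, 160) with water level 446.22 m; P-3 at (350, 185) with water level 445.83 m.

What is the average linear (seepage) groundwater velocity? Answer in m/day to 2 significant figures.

Differences from P-1: to P-2 (Δx, Δy, Δh) = (5, -115, -0.19); to P-3 = (265, -90, -0.58).
Solve a·Δx + b·Δy = Δh: det = 5·(-90) − 265·(-115) = 30025.
∂h/∂x = [(-0.19)·(-90) − (-0.58)·(-115)] / 30025 = -0.001652
∂h/∂y = [5·(-0.58) − 265·(-0.19)] / 30025 = +0.001580
|∇h| = √(-0.001652² + 0.001580²) = 0.002286
Seepage velocity v = K·i/n = 460.0 × 0.002286 / 0.31 = 3.392 m/day.

3.4 m/day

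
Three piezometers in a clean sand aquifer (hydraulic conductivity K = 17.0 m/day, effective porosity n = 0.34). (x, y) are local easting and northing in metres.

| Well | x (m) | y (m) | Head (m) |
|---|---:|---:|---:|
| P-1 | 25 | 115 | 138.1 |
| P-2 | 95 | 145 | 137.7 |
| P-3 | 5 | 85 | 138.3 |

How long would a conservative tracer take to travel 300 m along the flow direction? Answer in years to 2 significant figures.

Differences from P-1: to P-2 (Δx, Δy, Δh) = (70, 30, -0.4); to P-3 = (-20, -30, +0.2).
Determinant of the coordinate differences = 70·(-30) − (-20)·30 = -1500.
∂h/∂x = [(-0.4)·(-30) − (+0.2)·30] / -1500 = -0.004000
∂h/∂y = [70·(+0.2) − (-20)·(-0.4)] / -1500 = -0.004000
|∇h| = √(-0.004000² + -0.004000²) = 0.005657
Seepage velocity v = K·i/n = 17.0 × 0.005657 / 0.34 = 0.2828 m/day.
t = 300 / 0.2828 = 1061 days = 2.9 years.

2.9 years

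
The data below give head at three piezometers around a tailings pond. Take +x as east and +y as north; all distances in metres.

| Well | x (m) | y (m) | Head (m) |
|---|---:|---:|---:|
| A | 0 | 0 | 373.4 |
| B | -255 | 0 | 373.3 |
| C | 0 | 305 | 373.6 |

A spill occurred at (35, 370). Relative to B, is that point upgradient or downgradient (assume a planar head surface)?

∂h/∂x = (373.3 − 373.4) / (-255 − 0) = +0.0003922
∂h/∂y = (373.6 − 373.4) / (305 − 0) = +0.0006557
Head at (35, 370) = 373.4 + (+0.0003922)·(35) + (+0.0006557)·(370) = 373.66 m.
That is higher than the 373.3 m at B, so the point is upgradient.

upgradient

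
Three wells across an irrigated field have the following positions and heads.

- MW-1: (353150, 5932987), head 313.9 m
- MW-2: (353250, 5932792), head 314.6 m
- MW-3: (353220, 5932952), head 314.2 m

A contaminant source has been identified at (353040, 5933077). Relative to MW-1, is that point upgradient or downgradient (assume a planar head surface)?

downgradient

With h = a·x + b·y + c and MW-1 as origin, the differences give:
  100·a + (-195)·b = +0.7
  70·a + (-35)·b = +0.3
Eliminate b (×(-35) and ×(-195), subtract): 10150·a = 34.00 → a = ∂h/∂x = +0.003350
Back-substitute: b = ∂h/∂y = -0.001872.
Head at (353040, 5933077) = 313.9 + (+0.003350)·(-110) + (-0.001872)·(90) = 313.36 m.
That is lower than the 313.9 m at MW-1, so the point is downgradient.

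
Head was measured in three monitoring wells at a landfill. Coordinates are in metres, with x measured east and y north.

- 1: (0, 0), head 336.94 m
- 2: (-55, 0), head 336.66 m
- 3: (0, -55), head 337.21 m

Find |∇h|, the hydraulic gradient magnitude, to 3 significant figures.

∂h/∂x = (336.66 − 336.94) / (-55 − 0) = +0.005091
∂h/∂y = (337.21 − 336.94) / (-55 − 0) = -0.004909
|∇h| = √(0.005091² + -0.004909²) = 0.007072

0.00707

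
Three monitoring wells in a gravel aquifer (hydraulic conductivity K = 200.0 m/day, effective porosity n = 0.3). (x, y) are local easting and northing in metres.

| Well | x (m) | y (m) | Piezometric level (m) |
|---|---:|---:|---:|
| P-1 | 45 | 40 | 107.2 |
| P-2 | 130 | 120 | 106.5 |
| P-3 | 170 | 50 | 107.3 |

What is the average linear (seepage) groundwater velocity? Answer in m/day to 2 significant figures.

Three-point gradient (reference P-1): Δ to P-2 = (85, 80, -0.7), Δ to P-3 = (125, 10, +0.1).
∂h/∂x = +0.001639, ∂h/∂y = -0.01049 (det = -9150).
|∇h| = √(0.001639² + -0.01049²) = 0.01062
Seepage velocity v = K·i/n = 200.0 × 0.01062 / 0.3 = 7.08 m/day.

7.1 m/day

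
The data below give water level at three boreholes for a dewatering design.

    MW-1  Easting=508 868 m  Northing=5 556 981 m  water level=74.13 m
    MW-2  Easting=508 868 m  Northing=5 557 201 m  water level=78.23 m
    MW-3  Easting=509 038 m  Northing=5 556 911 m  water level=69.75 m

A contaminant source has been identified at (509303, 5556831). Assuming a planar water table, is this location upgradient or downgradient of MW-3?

downgradient

Differences from MW-1: to MW-2 (Δx, Δy, Δh) = (0, 220, +4.10); to MW-3 = (170, -70, -4.38).
Solve a·Δx + b·Δy = Δh: det = 0·(-70) − 170·220 = -37400.
∂h/∂x = [(+4.10)·(-70) − (-4.38)·220] / -37400 = -0.01809
∂h/∂y = [0·(-4.38) − 170·(+4.10)] / -37400 = +0.01864
Head at (509303, 5556831) = 74.13 + (-0.01809)·(435) + (+0.01864)·(-150) = 63.46 m.
That is lower than the 69.75 m at MW-3, so the point is downgradient.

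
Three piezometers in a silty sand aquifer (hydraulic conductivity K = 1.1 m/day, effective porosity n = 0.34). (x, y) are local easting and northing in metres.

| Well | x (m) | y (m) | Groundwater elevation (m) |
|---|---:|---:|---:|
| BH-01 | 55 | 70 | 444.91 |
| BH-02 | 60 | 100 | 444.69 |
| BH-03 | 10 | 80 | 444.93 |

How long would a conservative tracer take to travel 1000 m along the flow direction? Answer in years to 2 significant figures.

120 years

Taking BH-01 as reference: BH-02−BH-01 = (5, 30, -0.22); BH-03−BH-01 = (-45, 10, +0.02).
Solve a·Δx + b·Δy = Δh: det = 5·10 − (-45)·30 = 1400.
∂h/∂x = [(-0.22)·10 − (+0.02)·30] / 1400 = -0.002000
∂h/∂y = [5·(+0.02) − (-45)·(-0.22)] / 1400 = -0.007000
|∇h| = √(-0.002000² + -0.007000²) = 0.00728
Seepage velocity v = K·i/n = 1.1 × 0.00728 / 0.34 = 0.02355 m/day.
t = 1000 / 0.02355 = 4.246e+04 days = 116 years.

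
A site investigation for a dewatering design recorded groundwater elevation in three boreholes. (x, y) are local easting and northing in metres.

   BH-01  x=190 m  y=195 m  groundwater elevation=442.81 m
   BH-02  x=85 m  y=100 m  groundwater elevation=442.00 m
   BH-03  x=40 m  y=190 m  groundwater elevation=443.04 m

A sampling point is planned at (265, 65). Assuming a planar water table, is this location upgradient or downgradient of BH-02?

downgradient

Differences from BH-01: to BH-02 (Δx, Δy, Δh) = (-105, -95, -0.81); to BH-03 = (-150, -5, +0.23).
Solve a·Δx + b·Δy = Δh: det = (-105)·(-5) − (-150)·(-95) = -13725.
∂h/∂x = [(-0.81)·(-5) − (+0.23)·(-95)] / -13725 = -0.001887
∂h/∂y = [(-105)·(+0.23) − (-150)·(-0.81)] / -13725 = +0.01061
Head at (265, 65) = 442.81 + (-0.001887)·(75) + (+0.01061)·(-130) = 441.29 m.
That is lower than the 442.00 m at BH-02, so the point is downgradient.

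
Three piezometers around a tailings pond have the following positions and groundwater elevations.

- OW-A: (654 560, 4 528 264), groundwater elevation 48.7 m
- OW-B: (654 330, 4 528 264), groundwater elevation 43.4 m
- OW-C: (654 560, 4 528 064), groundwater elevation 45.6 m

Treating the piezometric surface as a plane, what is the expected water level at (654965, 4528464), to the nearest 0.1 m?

∂h/∂x = (43.4 − 48.7) / (654330 − 654560) = +0.02304
∂h/∂y = (45.6 − 48.7) / (4528064 − 4528264) = +0.01550
h(654965, 4528464) = 48.7 + (+0.02304)·(405) + (+0.01550)·(200) = 48.7 +9.333 +3.100 = 61.133 m.

61.1 m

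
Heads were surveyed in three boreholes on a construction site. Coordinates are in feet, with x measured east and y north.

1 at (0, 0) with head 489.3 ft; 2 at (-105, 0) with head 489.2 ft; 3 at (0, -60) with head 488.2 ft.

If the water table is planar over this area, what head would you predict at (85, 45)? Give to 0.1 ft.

∂h/∂x = (489.2 − 489.3) / (-105 − 0) = +0.0009524
∂h/∂y = (488.2 − 489.3) / (-60 − 0) = +0.01833
h(85, 45) = 489.3 + (+0.0009524)·(85) + (+0.01833)·(45) = 489.3 +0.081 +0.825 = 490.206 ft.

490.2 ft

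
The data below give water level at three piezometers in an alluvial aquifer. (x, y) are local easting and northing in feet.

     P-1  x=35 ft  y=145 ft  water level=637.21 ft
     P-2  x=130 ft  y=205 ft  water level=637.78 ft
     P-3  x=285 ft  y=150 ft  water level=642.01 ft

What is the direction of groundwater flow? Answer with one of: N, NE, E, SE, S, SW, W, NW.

NW

Differences from P-1: to P-2 (Δx, Δy, Δh) = (95, 60, +0.57); to P-3 = (250, 5, +4.80).
Determinant of the coordinate differences = 95·5 − 250·60 = -14525.
∂h/∂x = [(+0.57)·5 − (+4.80)·60] / -14525 = +0.01963
∂h/∂y = [95·(+4.80) − 250·(+0.57)] / -14525 = -0.02158
Flow = −∇h = (-0.01963 east, +0.02158 north), which points northwest.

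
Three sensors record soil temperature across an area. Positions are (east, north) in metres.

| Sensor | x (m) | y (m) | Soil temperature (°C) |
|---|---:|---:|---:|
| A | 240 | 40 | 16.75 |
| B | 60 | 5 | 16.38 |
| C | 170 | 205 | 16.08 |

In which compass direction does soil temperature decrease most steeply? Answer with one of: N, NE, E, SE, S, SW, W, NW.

NW

Differences from A: to B (Δx, Δy, Δh) = (-180, -35, -0.37); to C = (-70, 165, -0.67).
Solve a·Δx + b·Δy = ΔT: det = (-180)·165 − (-70)·(-35) = -32150.
∂T/∂x = [(-0.37)·165 − (-0.67)·(-35)] / -32150 = +0.002628
∂T/∂y = [(-180)·(-0.67) − (-70)·(-0.37)] / -32150 = -0.002946
Steepest decrease is along −∇f = (-0.002628 E, +0.002946 N) → northwest.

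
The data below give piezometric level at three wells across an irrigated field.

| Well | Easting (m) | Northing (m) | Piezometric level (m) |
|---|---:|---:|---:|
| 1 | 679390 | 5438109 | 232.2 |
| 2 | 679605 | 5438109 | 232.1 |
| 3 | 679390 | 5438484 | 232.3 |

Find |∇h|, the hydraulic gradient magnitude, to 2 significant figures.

0.00054

∂h/∂x = (232.1 − 232.2) / (679605 − 679390) = -0.0004651
∂h/∂y = (232.3 − 232.2) / (5438484 − 5438109) = +0.0002667
|∇h| = √(-0.0004651² + 0.0002667²) = 0.0005361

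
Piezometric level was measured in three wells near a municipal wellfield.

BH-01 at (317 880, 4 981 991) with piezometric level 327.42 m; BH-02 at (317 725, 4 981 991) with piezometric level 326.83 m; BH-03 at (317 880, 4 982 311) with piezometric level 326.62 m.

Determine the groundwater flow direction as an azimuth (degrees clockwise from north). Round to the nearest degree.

∂h/∂x = (326.83 − 327.42) / (317725 − 317880) = +0.003806
∂h/∂y = (326.62 − 327.42) / (4982311 − 4981991) = -0.002500
Flow direction (−∇h) has components (-0.003806 E, +0.002500 N).
Azimuth = atan2(E, N) = atan2(-0.003806, +0.002500) = 303.3° ≈ 303°.

303°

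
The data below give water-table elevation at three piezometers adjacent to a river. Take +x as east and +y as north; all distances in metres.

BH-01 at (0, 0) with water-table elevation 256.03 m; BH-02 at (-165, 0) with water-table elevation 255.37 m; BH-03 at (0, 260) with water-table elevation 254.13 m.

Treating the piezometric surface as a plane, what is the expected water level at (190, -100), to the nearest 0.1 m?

∂h/∂x = (255.37 − 256.03) / (-165 − 0) = +0.004000
∂h/∂y = (254.13 − 256.03) / (260 − 0) = -0.007308
h(190, -100) = 256.03 + (+0.004000)·(190) + (-0.007308)·(-100) = 256.03 +0.760 +0.731 = 257.521 m.

257.5 m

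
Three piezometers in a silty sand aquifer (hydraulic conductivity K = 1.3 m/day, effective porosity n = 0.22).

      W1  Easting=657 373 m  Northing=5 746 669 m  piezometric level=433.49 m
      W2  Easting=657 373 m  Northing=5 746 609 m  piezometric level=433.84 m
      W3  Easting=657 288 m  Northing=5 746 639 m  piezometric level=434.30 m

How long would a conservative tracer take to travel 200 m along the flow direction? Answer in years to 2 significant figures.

9.8 years

With h = a·x + b·y + c and W1 as origin, the differences give:
  0·a + (-60)·b = +0.35
  (-85)·a + (-30)·b = +0.81
Eliminate b (×(-30) and ×(-60), subtract): -5100·a = 38.100 → a = ∂h/∂x = -0.007471
Back-substitute: b = ∂h/∂y = -0.005833.
|∇h| = √(-0.007471² + -0.005833²) = 0.009478
Seepage velocity v = K·i/n = 1.3 × 0.009478 / 0.22 = 0.05601 m/day.
t = 200 / 0.05601 = 3571 days = 9.78 years.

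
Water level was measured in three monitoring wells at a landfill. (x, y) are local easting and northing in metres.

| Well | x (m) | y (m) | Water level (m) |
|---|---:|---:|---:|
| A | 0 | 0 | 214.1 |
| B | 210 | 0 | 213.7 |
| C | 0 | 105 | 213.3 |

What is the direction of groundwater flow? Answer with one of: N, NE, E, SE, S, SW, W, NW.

N

∂h/∂x = (213.7 − 214.1) / (210 − 0) = -0.001905
∂h/∂y = (213.3 − 214.1) / (105 − 0) = -0.007619
Flow = −∇h = (+0.001905 east, +0.007619 north), which points north.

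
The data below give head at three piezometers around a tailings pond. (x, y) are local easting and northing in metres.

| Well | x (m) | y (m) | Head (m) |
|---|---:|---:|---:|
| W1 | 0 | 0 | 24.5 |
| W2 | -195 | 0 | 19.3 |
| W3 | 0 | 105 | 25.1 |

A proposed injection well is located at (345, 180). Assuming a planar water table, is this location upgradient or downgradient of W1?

∂h/∂x = (19.3 − 24.5) / (-195 − 0) = +0.02667
∂h/∂y = (25.1 − 24.5) / (105 − 0) = +0.005714
Head at (345, 180) = 24.5 + (+0.02667)·(345) + (+0.005714)·(180) = 34.73 m.
That is higher than the 24.5 m at W1, so the point is upgradient.

upgradient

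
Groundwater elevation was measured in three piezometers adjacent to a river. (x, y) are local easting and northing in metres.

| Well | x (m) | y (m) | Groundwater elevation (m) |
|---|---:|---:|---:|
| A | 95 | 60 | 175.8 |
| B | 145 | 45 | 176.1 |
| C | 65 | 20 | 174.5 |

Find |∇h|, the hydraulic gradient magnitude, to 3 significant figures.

0.0262

Differences from A: to B (Δx, Δy, Δh) = (50, -15, +0.3); to C = (-30, -40, -1.3).
Solve a·Δx + b·Δy = Δh: det = 50·(-40) − (-30)·(-15) = -2450.
∂h/∂x = [(+0.3)·(-40) − (-1.3)·(-15)] / -2450 = +0.01286
∂h/∂y = [50·(-1.3) − (-30)·(+0.3)] / -2450 = +0.02286
|∇h| = √(0.01286² + 0.02286²) = 0.02623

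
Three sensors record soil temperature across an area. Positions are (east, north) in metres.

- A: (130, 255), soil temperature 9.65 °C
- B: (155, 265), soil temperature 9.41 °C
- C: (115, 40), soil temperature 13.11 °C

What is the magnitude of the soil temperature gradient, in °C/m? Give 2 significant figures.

0.016 °C/m

Three-point gradient (reference A): Δ to B = (25, 10, -0.24), Δ to C = (-15, -215, +3.46).
∂T/∂x = -0.003254, ∂T/∂y = -0.01587 (det = -5225).
|∇f| = √(-0.003254² + -0.01587²) = 0.0162 °C/m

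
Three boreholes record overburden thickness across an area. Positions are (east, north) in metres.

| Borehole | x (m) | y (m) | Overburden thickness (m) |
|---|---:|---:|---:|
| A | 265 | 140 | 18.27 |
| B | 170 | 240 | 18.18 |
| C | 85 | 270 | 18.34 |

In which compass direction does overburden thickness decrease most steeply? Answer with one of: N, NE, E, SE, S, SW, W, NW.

With d = a·x + b·y + c and A as origin, the differences give:
  (-95)·a + 100·b = -0.09
  (-180)·a + 130·b = +0.07
Eliminate b (×130 and ×100, subtract): 5650·a = -18.700 → a = ∂d/∂x = -0.003310
Back-substitute: b = ∂d/∂y = -0.004044.
Steepest decrease is along −∇f = (+0.003310 E, +0.004044 N) → northeast.

NE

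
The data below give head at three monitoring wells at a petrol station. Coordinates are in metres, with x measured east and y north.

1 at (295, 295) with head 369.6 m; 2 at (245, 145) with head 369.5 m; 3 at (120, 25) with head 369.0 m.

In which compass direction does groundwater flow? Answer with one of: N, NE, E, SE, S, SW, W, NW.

Differences from 1: to 2 (Δx, Δy, Δh) = (-50, -150, -0.1); to 3 = (-175, -270, -0.6).
Solve a·Δx + b·Δy = Δh: det = (-50)·(-270) − (-175)·(-150) = -12750.
∂h/∂x = [(-0.1)·(-270) − (-0.6)·(-150)] / -12750 = +0.004941
∂h/∂y = [(-50)·(-0.6) − (-175)·(-0.1)] / -12750 = -0.0009804
Flow = −∇h = (-0.004941 east, +0.0009804 north), which points west.

W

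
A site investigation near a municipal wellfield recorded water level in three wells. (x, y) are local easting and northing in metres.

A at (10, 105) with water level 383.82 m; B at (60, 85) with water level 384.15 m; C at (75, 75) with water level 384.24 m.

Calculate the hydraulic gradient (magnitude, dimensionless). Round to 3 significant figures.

With h = a·x + b·y + c and A as origin, the differences give:
  50·a + (-20)·b = +0.33
  65·a + (-30)·b = +0.42
Eliminate b (×(-30) and ×(-20), subtract): -200·a = -1.500 → a = ∂h/∂x = +0.007500
Back-substitute: b = ∂h/∂y = +0.002250.
|∇h| = √(0.007500² + 0.002250²) = 0.00783

0.00783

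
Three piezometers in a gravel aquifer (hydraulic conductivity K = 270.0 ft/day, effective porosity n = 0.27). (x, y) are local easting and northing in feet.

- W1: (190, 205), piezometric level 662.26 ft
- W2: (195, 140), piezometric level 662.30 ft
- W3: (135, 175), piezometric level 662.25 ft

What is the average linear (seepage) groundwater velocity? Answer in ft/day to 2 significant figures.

0.76 ft/day

With h = a·x + b·y + c and W1 as origin, the differences give:
  5·a + (-65)·b = +0.04
  (-55)·a + (-30)·b = -0.01
Eliminate b (×(-30) and ×(-65), subtract): -3725·a = -1.850 → a = ∂h/∂x = +0.0004966
Back-substitute: b = ∂h/∂y = -0.0005772.
|∇h| = √(0.0004966² + -0.0005772²) = 0.0007614
Seepage velocity v = K·i/n = 270.0 × 0.0007614 / 0.27 = 0.7614 ft/day.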